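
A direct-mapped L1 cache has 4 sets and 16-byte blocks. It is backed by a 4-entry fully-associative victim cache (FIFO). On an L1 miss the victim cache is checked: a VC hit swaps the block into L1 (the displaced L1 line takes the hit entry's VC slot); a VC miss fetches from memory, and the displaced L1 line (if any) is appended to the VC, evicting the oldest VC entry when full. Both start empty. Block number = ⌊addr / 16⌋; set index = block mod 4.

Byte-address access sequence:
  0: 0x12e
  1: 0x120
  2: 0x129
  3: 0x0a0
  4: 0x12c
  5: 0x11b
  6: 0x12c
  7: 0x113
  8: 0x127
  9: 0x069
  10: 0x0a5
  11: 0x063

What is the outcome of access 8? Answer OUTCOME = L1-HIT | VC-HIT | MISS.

  [0] addr=0x12e blk=18 s=2: MISS | VC []
  [1] addr=0x120 blk=18 s=2: L1-HIT | VC []
  [2] addr=0x129 blk=18 s=2: L1-HIT | VC []
  [3] addr=0xa0 blk=10 s=2: MISS | VC [18]
  [4] addr=0x12c blk=18 s=2: VC-HIT | VC [10]
  [5] addr=0x11b blk=17 s=1: MISS | VC [10]
  [6] addr=0x12c blk=18 s=2: L1-HIT | VC [10]
  [7] addr=0x113 blk=17 s=1: L1-HIT | VC [10]
  [8] addr=0x127 blk=18 s=2: L1-HIT | VC [10]
  [9] addr=0x69 blk=6 s=2: MISS | VC [10, 18]
  [10] addr=0xa5 blk=10 s=2: VC-HIT | VC [6, 18]
  [11] addr=0x63 blk=6 s=2: VC-HIT | VC [10, 18]

OUTCOME = L1-HIT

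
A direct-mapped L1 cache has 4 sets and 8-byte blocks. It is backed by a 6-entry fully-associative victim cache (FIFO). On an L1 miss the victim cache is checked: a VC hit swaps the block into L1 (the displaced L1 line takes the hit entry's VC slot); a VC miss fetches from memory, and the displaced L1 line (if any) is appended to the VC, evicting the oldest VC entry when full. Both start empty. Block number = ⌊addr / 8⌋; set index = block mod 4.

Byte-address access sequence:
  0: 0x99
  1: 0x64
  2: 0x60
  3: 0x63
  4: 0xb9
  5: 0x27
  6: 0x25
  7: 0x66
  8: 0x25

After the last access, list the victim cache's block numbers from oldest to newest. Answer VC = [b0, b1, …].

VC = [19, 12]

  [0] addr=0x99 blk=19 s=3: MISS | VC []
  [1] addr=0x64 blk=12 s=0: MISS | VC []
  [2] addr=0x60 blk=12 s=0: L1-HIT | VC []
  [3] addr=0x63 blk=12 s=0: L1-HIT | VC []
  [4] addr=0xb9 blk=23 s=3: MISS | VC [19]
  [5] addr=0x27 blk=4 s=0: MISS | VC [19, 12]
  [6] addr=0x25 blk=4 s=0: L1-HIT | VC [19, 12]
  [7] addr=0x66 blk=12 s=0: VC-HIT | VC [19, 4]
  [8] addr=0x25 blk=4 s=0: VC-HIT | VC [19, 12]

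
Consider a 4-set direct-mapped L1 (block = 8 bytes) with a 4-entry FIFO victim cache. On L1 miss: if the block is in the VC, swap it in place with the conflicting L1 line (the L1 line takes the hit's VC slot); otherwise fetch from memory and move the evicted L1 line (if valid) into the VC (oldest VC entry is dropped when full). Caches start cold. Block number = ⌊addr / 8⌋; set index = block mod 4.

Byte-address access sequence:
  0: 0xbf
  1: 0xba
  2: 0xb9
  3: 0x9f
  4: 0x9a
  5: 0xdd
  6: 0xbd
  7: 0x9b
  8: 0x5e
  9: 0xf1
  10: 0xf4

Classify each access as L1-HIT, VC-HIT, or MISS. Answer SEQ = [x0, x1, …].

#0 0xbf→b23/s3 MISS; vc=[]
#1 0xba→b23/s3 L1-HIT; vc=[]
#2 0xb9→b23/s3 L1-HIT; vc=[]
#3 0x9f→b19/s3 MISS; vc=[23]
#4 0x9a→b19/s3 L1-HIT; vc=[23]
#5 0xdd→b27/s3 MISS; vc=[23,19]
#6 0xbd→b23/s3 VC-HIT; vc=[27,19]
#7 0x9b→b19/s3 VC-HIT; vc=[27,23]
#8 0x5e→b11/s3 MISS; vc=[27,23,19]
#9 0xf1→b30/s2 MISS; vc=[27,23,19]
#10 0xf4→b30/s2 L1-HIT; vc=[27,23,19]

SEQ = [MISS, L1-HIT, L1-HIT, MISS, L1-HIT, MISS, VC-HIT, VC-HIT, MISS, MISS, L1-HIT]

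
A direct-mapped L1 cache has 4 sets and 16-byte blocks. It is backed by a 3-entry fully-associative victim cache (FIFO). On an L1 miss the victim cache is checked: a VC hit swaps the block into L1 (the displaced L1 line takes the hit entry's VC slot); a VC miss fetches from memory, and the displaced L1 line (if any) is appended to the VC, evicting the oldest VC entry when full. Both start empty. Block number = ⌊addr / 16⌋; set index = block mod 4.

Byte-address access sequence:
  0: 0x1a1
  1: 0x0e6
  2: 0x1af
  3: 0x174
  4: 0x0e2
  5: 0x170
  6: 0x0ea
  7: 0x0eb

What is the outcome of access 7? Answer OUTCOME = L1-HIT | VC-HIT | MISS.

OUTCOME = L1-HIT

0: 0x1a1 (blk 26, set 2) → MISS  vc=[]
1: 0xe6 (blk 14, set 2) → MISS  vc=[26]
2: 0x1af (blk 26, set 2) → VC-HIT  vc=[14]
3: 0x174 (blk 23, set 3) → MISS  vc=[14]
4: 0xe2 (blk 14, set 2) → VC-HIT  vc=[26]
5: 0x170 (blk 23, set 3) → L1-HIT  vc=[26]
6: 0xea (blk 14, set 2) → L1-HIT  vc=[26]
7: 0xeb (blk 14, set 2) → L1-HIT  vc=[26]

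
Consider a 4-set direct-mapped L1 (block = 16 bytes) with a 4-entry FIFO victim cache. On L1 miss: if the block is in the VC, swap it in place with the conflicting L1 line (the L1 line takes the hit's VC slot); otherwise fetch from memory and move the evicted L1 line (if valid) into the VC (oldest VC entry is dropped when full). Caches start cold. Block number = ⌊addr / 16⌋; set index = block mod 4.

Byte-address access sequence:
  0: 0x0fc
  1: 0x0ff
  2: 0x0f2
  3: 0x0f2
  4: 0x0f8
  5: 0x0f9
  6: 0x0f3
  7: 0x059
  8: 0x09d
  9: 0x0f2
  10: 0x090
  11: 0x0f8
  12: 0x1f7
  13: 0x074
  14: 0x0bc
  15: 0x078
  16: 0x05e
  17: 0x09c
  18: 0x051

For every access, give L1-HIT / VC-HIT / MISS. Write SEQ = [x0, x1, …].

  [0] addr=0xfc blk=15 s=3: MISS | VC []
  [1] addr=0xff blk=15 s=3: L1-HIT | VC []
  [2] addr=0xf2 blk=15 s=3: L1-HIT | VC []
  [3] addr=0xf2 blk=15 s=3: L1-HIT | VC []
  [4] addr=0xf8 blk=15 s=3: L1-HIT | VC []
  [5] addr=0xf9 blk=15 s=3: L1-HIT | VC []
  [6] addr=0xf3 blk=15 s=3: L1-HIT | VC []
  [7] addr=0x59 blk=5 s=1: MISS | VC []
  [8] addr=0x9d blk=9 s=1: MISS | VC [5]
  [9] addr=0xf2 blk=15 s=3: L1-HIT | VC [5]
  [10] addr=0x90 blk=9 s=1: L1-HIT | VC [5]
  [11] addr=0xf8 blk=15 s=3: L1-HIT | VC [5]
  [12] addr=0x1f7 blk=31 s=3: MISS | VC [5, 15]
  [13] addr=0x74 blk=7 s=3: MISS | VC [5, 15, 31]
  [14] addr=0xbc blk=11 s=3: MISS | VC [5, 15, 31, 7]
  [15] addr=0x78 blk=7 s=3: VC-HIT | VC [5, 15, 31, 11]
  [16] addr=0x5e blk=5 s=1: VC-HIT | VC [9, 15, 31, 11]
  [17] addr=0x9c blk=9 s=1: VC-HIT | VC [5, 15, 31, 11]
  [18] addr=0x51 blk=5 s=1: VC-HIT | VC [9, 15, 31, 11]

SEQ = [MISS, L1-HIT, L1-HIT, L1-HIT, L1-HIT, L1-HIT, L1-HIT, MISS, MISS, L1-HIT, L1-HIT, L1-HIT, MISS, MISS, MISS, VC-HIT, VC-HIT, VC-HIT, VC-HIT]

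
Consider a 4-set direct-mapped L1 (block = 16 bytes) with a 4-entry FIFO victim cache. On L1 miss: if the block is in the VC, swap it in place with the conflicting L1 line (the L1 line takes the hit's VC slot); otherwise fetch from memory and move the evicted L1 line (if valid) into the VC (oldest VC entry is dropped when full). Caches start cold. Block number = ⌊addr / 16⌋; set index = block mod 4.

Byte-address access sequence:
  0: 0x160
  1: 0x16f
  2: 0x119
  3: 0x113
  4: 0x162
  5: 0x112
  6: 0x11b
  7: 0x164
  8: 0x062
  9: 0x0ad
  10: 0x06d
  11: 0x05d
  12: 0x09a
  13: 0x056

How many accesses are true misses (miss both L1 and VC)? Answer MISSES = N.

  [0] addr=0x160 blk=22 s=2: MISS | VC []
  [1] addr=0x16f blk=22 s=2: L1-HIT | VC []
  [2] addr=0x119 blk=17 s=1: MISS | VC []
  [3] addr=0x113 blk=17 s=1: L1-HIT | VC []
  [4] addr=0x162 blk=22 s=2: L1-HIT | VC []
  [5] addr=0x112 blk=17 s=1: L1-HIT | VC []
  [6] addr=0x11b blk=17 s=1: L1-HIT | VC []
  [7] addr=0x164 blk=22 s=2: L1-HIT | VC []
  [8] addr=0x62 blk=6 s=2: MISS | VC [22]
  [9] addr=0xad blk=10 s=2: MISS | VC [22, 6]
  [10] addr=0x6d blk=6 s=2: VC-HIT | VC [22, 10]
  [11] addr=0x5d blk=5 s=1: MISS | VC [22, 10, 17]
  [12] addr=0x9a blk=9 s=1: MISS | VC [22, 10, 17, 5]
  [13] addr=0x56 blk=5 s=1: VC-HIT | VC [22, 10, 17, 9]

MISSES = 6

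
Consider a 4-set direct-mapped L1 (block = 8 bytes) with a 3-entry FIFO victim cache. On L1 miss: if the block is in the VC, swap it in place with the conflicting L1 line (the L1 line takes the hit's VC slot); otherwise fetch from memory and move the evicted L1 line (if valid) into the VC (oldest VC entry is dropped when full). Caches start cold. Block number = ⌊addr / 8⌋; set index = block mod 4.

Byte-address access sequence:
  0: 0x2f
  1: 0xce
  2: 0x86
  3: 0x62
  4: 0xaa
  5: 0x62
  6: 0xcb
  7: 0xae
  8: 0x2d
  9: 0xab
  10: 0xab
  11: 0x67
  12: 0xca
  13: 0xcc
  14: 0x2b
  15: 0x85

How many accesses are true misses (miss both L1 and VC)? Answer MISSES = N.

MISSES = 5

#0 0x2f→b5/s1 MISS; vc=[]
#1 0xce→b25/s1 MISS; vc=[5]
#2 0x86→b16/s0 MISS; vc=[5]
#3 0x62→b12/s0 MISS; vc=[5,16]
#4 0xaa→b21/s1 MISS; vc=[5,16,25]
#5 0x62→b12/s0 L1-HIT; vc=[5,16,25]
#6 0xcb→b25/s1 VC-HIT; vc=[5,16,21]
#7 0xae→b21/s1 VC-HIT; vc=[5,16,25]
#8 0x2d→b5/s1 VC-HIT; vc=[21,16,25]
#9 0xab→b21/s1 VC-HIT; vc=[5,16,25]
#10 0xab→b21/s1 L1-HIT; vc=[5,16,25]
#11 0x67→b12/s0 L1-HIT; vc=[5,16,25]
#12 0xca→b25/s1 VC-HIT; vc=[5,16,21]
#13 0xcc→b25/s1 L1-HIT; vc=[5,16,21]
#14 0x2b→b5/s1 VC-HIT; vc=[25,16,21]
#15 0x85→b16/s0 VC-HIT; vc=[25,12,21]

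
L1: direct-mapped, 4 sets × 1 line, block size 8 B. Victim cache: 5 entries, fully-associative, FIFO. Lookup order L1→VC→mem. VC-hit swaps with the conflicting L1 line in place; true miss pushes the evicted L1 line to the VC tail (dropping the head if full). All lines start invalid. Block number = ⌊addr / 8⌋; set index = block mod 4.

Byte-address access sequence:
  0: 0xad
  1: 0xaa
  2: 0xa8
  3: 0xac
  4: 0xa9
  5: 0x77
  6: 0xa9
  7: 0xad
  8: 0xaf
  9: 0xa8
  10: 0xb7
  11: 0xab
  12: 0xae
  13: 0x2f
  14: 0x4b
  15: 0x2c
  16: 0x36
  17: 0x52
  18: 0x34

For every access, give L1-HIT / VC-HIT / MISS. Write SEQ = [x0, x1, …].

SEQ = [MISS, L1-HIT, L1-HIT, L1-HIT, L1-HIT, MISS, L1-HIT, L1-HIT, L1-HIT, L1-HIT, MISS, L1-HIT, L1-HIT, MISS, MISS, VC-HIT, MISS, MISS, VC-HIT]

0: 0xad (blk 21, set 1) → MISS  vc=[]
1: 0xaa (blk 21, set 1) → L1-HIT  vc=[]
2: 0xa8 (blk 21, set 1) → L1-HIT  vc=[]
3: 0xac (blk 21, set 1) → L1-HIT  vc=[]
4: 0xa9 (blk 21, set 1) → L1-HIT  vc=[]
5: 0x77 (blk 14, set 2) → MISS  vc=[]
6: 0xa9 (blk 21, set 1) → L1-HIT  vc=[]
7: 0xad (blk 21, set 1) → L1-HIT  vc=[]
8: 0xaf (blk 21, set 1) → L1-HIT  vc=[]
9: 0xa8 (blk 21, set 1) → L1-HIT  vc=[]
10: 0xb7 (blk 22, set 2) → MISS  vc=[14]
11: 0xab (blk 21, set 1) → L1-HIT  vc=[14]
12: 0xae (blk 21, set 1) → L1-HIT  vc=[14]
13: 0x2f (blk 5, set 1) → MISS  vc=[14, 21]
14: 0x4b (blk 9, set 1) → MISS  vc=[14, 21, 5]
15: 0x2c (blk 5, set 1) → VC-HIT  vc=[14, 21, 9]
16: 0x36 (blk 6, set 2) → MISS  vc=[14, 21, 9, 22]
17: 0x52 (blk 10, set 2) → MISS  vc=[14, 21, 9, 22, 6]
18: 0x34 (blk 6, set 2) → VC-HIT  vc=[14, 21, 9, 22, 10]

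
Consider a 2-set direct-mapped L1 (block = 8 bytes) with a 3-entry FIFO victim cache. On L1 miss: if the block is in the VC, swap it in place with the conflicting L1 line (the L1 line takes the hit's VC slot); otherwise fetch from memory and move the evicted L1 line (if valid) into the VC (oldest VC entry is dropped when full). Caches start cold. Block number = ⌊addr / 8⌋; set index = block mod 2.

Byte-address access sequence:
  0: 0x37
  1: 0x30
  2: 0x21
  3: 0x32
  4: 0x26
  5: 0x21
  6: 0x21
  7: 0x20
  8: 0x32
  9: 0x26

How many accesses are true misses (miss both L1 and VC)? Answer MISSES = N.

#0 0x37→b6/s0 MISS; vc=[]
#1 0x30→b6/s0 L1-HIT; vc=[]
#2 0x21→b4/s0 MISS; vc=[6]
#3 0x32→b6/s0 VC-HIT; vc=[4]
#4 0x26→b4/s0 VC-HIT; vc=[6]
#5 0x21→b4/s0 L1-HIT; vc=[6]
#6 0x21→b4/s0 L1-HIT; vc=[6]
#7 0x20→b4/s0 L1-HIT; vc=[6]
#8 0x32→b6/s0 VC-HIT; vc=[4]
#9 0x26→b4/s0 VC-HIT; vc=[6]

MISSES = 2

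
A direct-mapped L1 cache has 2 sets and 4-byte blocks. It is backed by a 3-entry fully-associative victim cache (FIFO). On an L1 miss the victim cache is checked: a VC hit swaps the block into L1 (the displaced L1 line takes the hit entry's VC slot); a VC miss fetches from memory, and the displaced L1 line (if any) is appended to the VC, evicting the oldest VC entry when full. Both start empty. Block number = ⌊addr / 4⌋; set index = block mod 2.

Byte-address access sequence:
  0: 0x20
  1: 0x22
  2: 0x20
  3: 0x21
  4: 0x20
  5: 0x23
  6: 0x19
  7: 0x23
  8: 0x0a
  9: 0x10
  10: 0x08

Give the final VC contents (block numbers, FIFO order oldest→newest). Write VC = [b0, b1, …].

VC = [6, 8, 4]

#0 0x20→b8/s0 MISS; vc=[]
#1 0x22→b8/s0 L1-HIT; vc=[]
#2 0x20→b8/s0 L1-HIT; vc=[]
#3 0x21→b8/s0 L1-HIT; vc=[]
#4 0x20→b8/s0 L1-HIT; vc=[]
#5 0x23→b8/s0 L1-HIT; vc=[]
#6 0x19→b6/s0 MISS; vc=[8]
#7 0x23→b8/s0 VC-HIT; vc=[6]
#8 0xa→b2/s0 MISS; vc=[6,8]
#9 0x10→b4/s0 MISS; vc=[6,8,2]
#10 0x8→b2/s0 VC-HIT; vc=[6,8,4]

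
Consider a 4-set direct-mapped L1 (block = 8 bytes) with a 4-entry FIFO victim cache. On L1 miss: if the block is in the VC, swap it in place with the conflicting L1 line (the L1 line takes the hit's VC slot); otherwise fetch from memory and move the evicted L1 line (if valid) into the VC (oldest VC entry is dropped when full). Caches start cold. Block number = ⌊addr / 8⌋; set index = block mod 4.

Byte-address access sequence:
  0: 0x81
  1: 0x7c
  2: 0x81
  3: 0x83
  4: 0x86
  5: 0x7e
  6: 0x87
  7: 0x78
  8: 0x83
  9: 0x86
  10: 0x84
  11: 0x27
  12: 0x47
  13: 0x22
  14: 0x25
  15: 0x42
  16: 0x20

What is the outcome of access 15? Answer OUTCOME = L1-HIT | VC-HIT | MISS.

#0 0x81→b16/s0 MISS; vc=[]
#1 0x7c→b15/s3 MISS; vc=[]
#2 0x81→b16/s0 L1-HIT; vc=[]
#3 0x83→b16/s0 L1-HIT; vc=[]
#4 0x86→b16/s0 L1-HIT; vc=[]
#5 0x7e→b15/s3 L1-HIT; vc=[]
#6 0x87→b16/s0 L1-HIT; vc=[]
#7 0x78→b15/s3 L1-HIT; vc=[]
#8 0x83→b16/s0 L1-HIT; vc=[]
#9 0x86→b16/s0 L1-HIT; vc=[]
#10 0x84→b16/s0 L1-HIT; vc=[]
#11 0x27→b4/s0 MISS; vc=[16]
#12 0x47→b8/s0 MISS; vc=[16,4]
#13 0x22→b4/s0 VC-HIT; vc=[16,8]
#14 0x25→b4/s0 L1-HIT; vc=[16,8]
#15 0x42→b8/s0 VC-HIT; vc=[16,4]
#16 0x20→b4/s0 VC-HIT; vc=[16,8]

OUTCOME = VC-HIT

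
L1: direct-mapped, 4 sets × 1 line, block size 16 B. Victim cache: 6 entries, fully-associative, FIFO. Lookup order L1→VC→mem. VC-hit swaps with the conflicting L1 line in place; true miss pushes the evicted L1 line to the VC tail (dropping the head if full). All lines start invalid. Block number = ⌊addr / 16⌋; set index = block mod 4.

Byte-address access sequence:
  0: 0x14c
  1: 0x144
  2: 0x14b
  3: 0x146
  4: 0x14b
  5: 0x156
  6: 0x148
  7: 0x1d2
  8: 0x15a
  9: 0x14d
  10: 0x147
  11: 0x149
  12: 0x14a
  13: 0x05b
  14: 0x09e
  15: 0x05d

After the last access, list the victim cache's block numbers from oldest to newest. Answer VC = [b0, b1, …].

#0 0x14c→b20/s0 MISS; vc=[]
#1 0x144→b20/s0 L1-HIT; vc=[]
#2 0x14b→b20/s0 L1-HIT; vc=[]
#3 0x146→b20/s0 L1-HIT; vc=[]
#4 0x14b→b20/s0 L1-HIT; vc=[]
#5 0x156→b21/s1 MISS; vc=[]
#6 0x148→b20/s0 L1-HIT; vc=[]
#7 0x1d2→b29/s1 MISS; vc=[21]
#8 0x15a→b21/s1 VC-HIT; vc=[29]
#9 0x14d→b20/s0 L1-HIT; vc=[29]
#10 0x147→b20/s0 L1-HIT; vc=[29]
#11 0x149→b20/s0 L1-HIT; vc=[29]
#12 0x14a→b20/s0 L1-HIT; vc=[29]
#13 0x5b→b5/s1 MISS; vc=[29,21]
#14 0x9e→b9/s1 MISS; vc=[29,21,5]
#15 0x5d→b5/s1 VC-HIT; vc=[29,21,9]

VC = [29, 21, 9]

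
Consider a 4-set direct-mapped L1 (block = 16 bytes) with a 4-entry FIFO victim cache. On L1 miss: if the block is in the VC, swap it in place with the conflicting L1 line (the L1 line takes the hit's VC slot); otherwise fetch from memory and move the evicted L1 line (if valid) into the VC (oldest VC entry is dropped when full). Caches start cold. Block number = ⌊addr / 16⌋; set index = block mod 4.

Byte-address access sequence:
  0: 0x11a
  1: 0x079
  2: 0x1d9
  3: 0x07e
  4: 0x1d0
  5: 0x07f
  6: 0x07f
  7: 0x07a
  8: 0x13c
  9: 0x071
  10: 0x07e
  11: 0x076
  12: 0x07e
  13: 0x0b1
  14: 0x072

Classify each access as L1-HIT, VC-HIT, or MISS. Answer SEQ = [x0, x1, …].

SEQ = [MISS, MISS, MISS, L1-HIT, L1-HIT, L1-HIT, L1-HIT, L1-HIT, MISS, VC-HIT, L1-HIT, L1-HIT, L1-HIT, MISS, VC-HIT]

0: 0x11a (blk 17, set 1) → MISS  vc=[]
1: 0x79 (blk 7, set 3) → MISS  vc=[]
2: 0x1d9 (blk 29, set 1) → MISS  vc=[17]
3: 0x7e (blk 7, set 3) → L1-HIT  vc=[17]
4: 0x1d0 (blk 29, set 1) → L1-HIT  vc=[17]
5: 0x7f (blk 7, set 3) → L1-HIT  vc=[17]
6: 0x7f (blk 7, set 3) → L1-HIT  vc=[17]
7: 0x7a (blk 7, set 3) → L1-HIT  vc=[17]
8: 0x13c (blk 19, set 3) → MISS  vc=[17, 7]
9: 0x71 (blk 7, set 3) → VC-HIT  vc=[17, 19]
10: 0x7e (blk 7, set 3) → L1-HIT  vc=[17, 19]
11: 0x76 (blk 7, set 3) → L1-HIT  vc=[17, 19]
12: 0x7e (blk 7, set 3) → L1-HIT  vc=[17, 19]
13: 0xb1 (blk 11, set 3) → MISS  vc=[17, 19, 7]
14: 0x72 (blk 7, set 3) → VC-HIT  vc=[17, 19, 11]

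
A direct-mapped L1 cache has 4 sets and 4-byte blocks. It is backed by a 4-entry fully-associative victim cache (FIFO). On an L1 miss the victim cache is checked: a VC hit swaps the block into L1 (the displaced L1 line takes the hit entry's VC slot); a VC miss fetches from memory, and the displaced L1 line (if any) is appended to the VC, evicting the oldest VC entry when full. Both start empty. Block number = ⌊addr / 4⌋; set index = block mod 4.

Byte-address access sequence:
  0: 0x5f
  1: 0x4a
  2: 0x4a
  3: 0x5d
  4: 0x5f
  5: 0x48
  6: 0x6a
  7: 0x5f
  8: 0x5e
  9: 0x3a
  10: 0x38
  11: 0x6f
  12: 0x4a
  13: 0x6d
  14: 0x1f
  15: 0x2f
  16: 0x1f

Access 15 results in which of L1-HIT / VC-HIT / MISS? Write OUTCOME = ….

OUTCOME = MISS

  [0] addr=0x5f blk=23 s=3: MISS | VC []
  [1] addr=0x4a blk=18 s=2: MISS | VC []
  [2] addr=0x4a blk=18 s=2: L1-HIT | VC []
  [3] addr=0x5d blk=23 s=3: L1-HIT | VC []
  [4] addr=0x5f blk=23 s=3: L1-HIT | VC []
  [5] addr=0x48 blk=18 s=2: L1-HIT | VC []
  [6] addr=0x6a blk=26 s=2: MISS | VC [18]
  [7] addr=0x5f blk=23 s=3: L1-HIT | VC [18]
  [8] addr=0x5e blk=23 s=3: L1-HIT | VC [18]
  [9] addr=0x3a blk=14 s=2: MISS | VC [18, 26]
  [10] addr=0x38 blk=14 s=2: L1-HIT | VC [18, 26]
  [11] addr=0x6f blk=27 s=3: MISS | VC [18, 26, 23]
  [12] addr=0x4a blk=18 s=2: VC-HIT | VC [14, 26, 23]
  [13] addr=0x6d blk=27 s=3: L1-HIT | VC [14, 26, 23]
  [14] addr=0x1f blk=7 s=3: MISS | VC [14, 26, 23, 27]
  [15] addr=0x2f blk=11 s=3: MISS | VC [26, 23, 27, 7]
  [16] addr=0x1f blk=7 s=3: VC-HIT | VC [26, 23, 27, 11]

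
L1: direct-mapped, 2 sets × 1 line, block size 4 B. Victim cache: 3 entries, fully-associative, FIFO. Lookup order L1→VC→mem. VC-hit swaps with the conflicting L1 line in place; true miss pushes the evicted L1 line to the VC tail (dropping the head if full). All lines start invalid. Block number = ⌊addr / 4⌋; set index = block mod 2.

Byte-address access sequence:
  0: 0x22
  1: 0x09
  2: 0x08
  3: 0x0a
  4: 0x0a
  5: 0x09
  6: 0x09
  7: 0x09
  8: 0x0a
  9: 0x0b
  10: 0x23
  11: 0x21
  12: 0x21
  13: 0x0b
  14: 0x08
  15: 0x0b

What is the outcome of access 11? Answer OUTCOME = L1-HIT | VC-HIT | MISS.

OUTCOME = L1-HIT

0: 0x22 (blk 8, set 0) → MISS  vc=[]
1: 0x9 (blk 2, set 0) → MISS  vc=[8]
2: 0x8 (blk 2, set 0) → L1-HIT  vc=[8]
3: 0xa (blk 2, set 0) → L1-HIT  vc=[8]
4: 0xa (blk 2, set 0) → L1-HIT  vc=[8]
5: 0x9 (blk 2, set 0) → L1-HIT  vc=[8]
6: 0x9 (blk 2, set 0) → L1-HIT  vc=[8]
7: 0x9 (blk 2, set 0) → L1-HIT  vc=[8]
8: 0xa (blk 2, set 0) → L1-HIT  vc=[8]
9: 0xb (blk 2, set 0) → L1-HIT  vc=[8]
10: 0x23 (blk 8, set 0) → VC-HIT  vc=[2]
11: 0x21 (blk 8, set 0) → L1-HIT  vc=[2]
12: 0x21 (blk 8, set 0) → L1-HIT  vc=[2]
13: 0xb (blk 2, set 0) → VC-HIT  vc=[8]
14: 0x8 (blk 2, set 0) → L1-HIT  vc=[8]
15: 0xb (blk 2, set 0) → L1-HIT  vc=[8]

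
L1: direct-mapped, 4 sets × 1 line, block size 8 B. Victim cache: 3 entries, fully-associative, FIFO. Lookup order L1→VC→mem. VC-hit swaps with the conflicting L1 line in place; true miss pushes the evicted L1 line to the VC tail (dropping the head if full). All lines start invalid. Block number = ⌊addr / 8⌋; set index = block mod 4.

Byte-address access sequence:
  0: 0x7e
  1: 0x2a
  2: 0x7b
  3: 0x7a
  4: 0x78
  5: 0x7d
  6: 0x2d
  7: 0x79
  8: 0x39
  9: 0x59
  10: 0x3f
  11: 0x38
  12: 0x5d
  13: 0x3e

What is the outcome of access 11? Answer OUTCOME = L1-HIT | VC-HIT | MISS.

OUTCOME = L1-HIT

  [0] addr=0x7e blk=15 s=3: MISS | VC []
  [1] addr=0x2a blk=5 s=1: MISS | VC []
  [2] addr=0x7b blk=15 s=3: L1-HIT | VC []
  [3] addr=0x7a blk=15 s=3: L1-HIT | VC []
  [4] addr=0x78 blk=15 s=3: L1-HIT | VC []
  [5] addr=0x7d blk=15 s=3: L1-HIT | VC []
  [6] addr=0x2d blk=5 s=1: L1-HIT | VC []
  [7] addr=0x79 blk=15 s=3: L1-HIT | VC []
  [8] addr=0x39 blk=7 s=3: MISS | VC [15]
  [9] addr=0x59 blk=11 s=3: MISS | VC [15, 7]
  [10] addr=0x3f blk=7 s=3: VC-HIT | VC [15, 11]
  [11] addr=0x38 blk=7 s=3: L1-HIT | VC [15, 11]
  [12] addr=0x5d blk=11 s=3: VC-HIT | VC [15, 7]
  [13] addr=0x3e blk=7 s=3: VC-HIT | VC [15, 11]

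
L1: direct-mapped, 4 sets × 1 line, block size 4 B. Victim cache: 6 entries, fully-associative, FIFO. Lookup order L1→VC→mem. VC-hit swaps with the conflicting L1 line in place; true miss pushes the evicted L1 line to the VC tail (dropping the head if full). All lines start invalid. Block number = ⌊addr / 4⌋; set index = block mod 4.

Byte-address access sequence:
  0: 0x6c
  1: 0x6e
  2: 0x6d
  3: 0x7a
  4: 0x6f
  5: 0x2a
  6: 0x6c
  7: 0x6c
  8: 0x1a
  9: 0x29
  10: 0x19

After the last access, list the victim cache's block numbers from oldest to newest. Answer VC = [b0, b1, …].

VC = [30, 10]

  [0] addr=0x6c blk=27 s=3: MISS | VC []
  [1] addr=0x6e blk=27 s=3: L1-HIT | VC []
  [2] addr=0x6d blk=27 s=3: L1-HIT | VC []
  [3] addr=0x7a blk=30 s=2: MISS | VC []
  [4] addr=0x6f blk=27 s=3: L1-HIT | VC []
  [5] addr=0x2a blk=10 s=2: MISS | VC [30]
  [6] addr=0x6c blk=27 s=3: L1-HIT | VC [30]
  [7] addr=0x6c blk=27 s=3: L1-HIT | VC [30]
  [8] addr=0x1a blk=6 s=2: MISS | VC [30, 10]
  [9] addr=0x29 blk=10 s=2: VC-HIT | VC [30, 6]
  [10] addr=0x19 blk=6 s=2: VC-HIT | VC [30, 10]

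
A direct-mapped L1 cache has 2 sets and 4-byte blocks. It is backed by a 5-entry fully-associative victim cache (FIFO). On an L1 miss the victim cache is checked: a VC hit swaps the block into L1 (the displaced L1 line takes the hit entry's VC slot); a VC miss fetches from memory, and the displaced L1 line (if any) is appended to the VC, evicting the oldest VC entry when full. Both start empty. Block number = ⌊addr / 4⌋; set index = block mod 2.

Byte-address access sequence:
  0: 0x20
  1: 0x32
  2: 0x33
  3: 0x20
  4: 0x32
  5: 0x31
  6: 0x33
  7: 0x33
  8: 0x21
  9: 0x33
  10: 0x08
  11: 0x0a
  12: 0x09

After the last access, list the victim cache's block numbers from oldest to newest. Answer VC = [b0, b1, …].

VC = [8, 12]

0: 0x20 (blk 8, set 0) → MISS  vc=[]
1: 0x32 (blk 12, set 0) → MISS  vc=[8]
2: 0x33 (blk 12, set 0) → L1-HIT  vc=[8]
3: 0x20 (blk 8, set 0) → VC-HIT  vc=[12]
4: 0x32 (blk 12, set 0) → VC-HIT  vc=[8]
5: 0x31 (blk 12, set 0) → L1-HIT  vc=[8]
6: 0x33 (blk 12, set 0) → L1-HIT  vc=[8]
7: 0x33 (blk 12, set 0) → L1-HIT  vc=[8]
8: 0x21 (blk 8, set 0) → VC-HIT  vc=[12]
9: 0x33 (blk 12, set 0) → VC-HIT  vc=[8]
10: 0x8 (blk 2, set 0) → MISS  vc=[8, 12]
11: 0xa (blk 2, set 0) → L1-HIT  vc=[8, 12]
12: 0x9 (blk 2, set 0) → L1-HIT  vc=[8, 12]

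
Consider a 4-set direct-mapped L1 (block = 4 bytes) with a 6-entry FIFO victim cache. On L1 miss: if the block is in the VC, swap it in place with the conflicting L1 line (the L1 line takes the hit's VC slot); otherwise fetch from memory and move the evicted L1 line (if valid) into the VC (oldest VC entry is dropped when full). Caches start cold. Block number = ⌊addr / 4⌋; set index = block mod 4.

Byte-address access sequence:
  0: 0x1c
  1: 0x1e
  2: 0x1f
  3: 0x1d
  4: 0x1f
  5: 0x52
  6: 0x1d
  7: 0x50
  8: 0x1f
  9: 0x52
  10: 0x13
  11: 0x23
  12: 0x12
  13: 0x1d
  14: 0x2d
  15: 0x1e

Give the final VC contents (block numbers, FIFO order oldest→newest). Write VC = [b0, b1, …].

#0 0x1c→b7/s3 MISS; vc=[]
#1 0x1e→b7/s3 L1-HIT; vc=[]
#2 0x1f→b7/s3 L1-HIT; vc=[]
#3 0x1d→b7/s3 L1-HIT; vc=[]
#4 0x1f→b7/s3 L1-HIT; vc=[]
#5 0x52→b20/s0 MISS; vc=[]
#6 0x1d→b7/s3 L1-HIT; vc=[]
#7 0x50→b20/s0 L1-HIT; vc=[]
#8 0x1f→b7/s3 L1-HIT; vc=[]
#9 0x52→b20/s0 L1-HIT; vc=[]
#10 0x13→b4/s0 MISS; vc=[20]
#11 0x23→b8/s0 MISS; vc=[20,4]
#12 0x12→b4/s0 VC-HIT; vc=[20,8]
#13 0x1d→b7/s3 L1-HIT; vc=[20,8]
#14 0x2d→b11/s3 MISS; vc=[20,8,7]
#15 0x1e→b7/s3 VC-HIT; vc=[20,8,11]

VC = [20, 8, 11]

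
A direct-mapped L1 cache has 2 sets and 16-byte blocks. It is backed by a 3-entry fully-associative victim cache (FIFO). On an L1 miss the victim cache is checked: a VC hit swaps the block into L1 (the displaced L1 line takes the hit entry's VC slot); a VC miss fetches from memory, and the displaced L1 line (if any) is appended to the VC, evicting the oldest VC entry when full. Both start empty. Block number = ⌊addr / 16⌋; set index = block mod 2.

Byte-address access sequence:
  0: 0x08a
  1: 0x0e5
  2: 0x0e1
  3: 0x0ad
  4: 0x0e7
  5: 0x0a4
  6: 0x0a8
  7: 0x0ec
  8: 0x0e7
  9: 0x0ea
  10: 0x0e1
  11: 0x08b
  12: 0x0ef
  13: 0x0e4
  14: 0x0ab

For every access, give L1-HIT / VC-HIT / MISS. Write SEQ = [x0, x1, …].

0: 0x8a (blk 8, set 0) → MISS  vc=[]
1: 0xe5 (blk 14, set 0) → MISS  vc=[8]
2: 0xe1 (blk 14, set 0) → L1-HIT  vc=[8]
3: 0xad (blk 10, set 0) → MISS  vc=[8, 14]
4: 0xe7 (blk 14, set 0) → VC-HIT  vc=[8, 10]
5: 0xa4 (blk 10, set 0) → VC-HIT  vc=[8, 14]
6: 0xa8 (blk 10, set 0) → L1-HIT  vc=[8, 14]
7: 0xec (blk 14, set 0) → VC-HIT  vc=[8, 10]
8: 0xe7 (blk 14, set 0) → L1-HIT  vc=[8, 10]
9: 0xea (blk 14, set 0) → L1-HIT  vc=[8, 10]
10: 0xe1 (blk 14, set 0) → L1-HIT  vc=[8, 10]
11: 0x8b (blk 8, set 0) → VC-HIT  vc=[14, 10]
12: 0xef (blk 14, set 0) → VC-HIT  vc=[8, 10]
13: 0xe4 (blk 14, set 0) → L1-HIT  vc=[8, 10]
14: 0xab (blk 10, set 0) → VC-HIT  vc=[8, 14]

SEQ = [MISS, MISS, L1-HIT, MISS, VC-HIT, VC-HIT, L1-HIT, VC-HIT, L1-HIT, L1-HIT, L1-HIT, VC-HIT, VC-HIT, L1-HIT, VC-HIT]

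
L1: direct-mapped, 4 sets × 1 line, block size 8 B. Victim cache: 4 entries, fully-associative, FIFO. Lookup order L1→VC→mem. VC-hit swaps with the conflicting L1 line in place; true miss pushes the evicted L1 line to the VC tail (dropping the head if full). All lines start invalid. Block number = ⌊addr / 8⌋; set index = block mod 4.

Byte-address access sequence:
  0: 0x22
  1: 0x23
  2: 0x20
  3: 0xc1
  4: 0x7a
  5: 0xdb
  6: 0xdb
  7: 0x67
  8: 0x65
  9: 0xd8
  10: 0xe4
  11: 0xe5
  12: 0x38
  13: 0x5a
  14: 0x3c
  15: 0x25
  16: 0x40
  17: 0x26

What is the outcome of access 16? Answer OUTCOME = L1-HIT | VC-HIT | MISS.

OUTCOME = MISS

#0 0x22→b4/s0 MISS; vc=[]
#1 0x23→b4/s0 L1-HIT; vc=[]
#2 0x20→b4/s0 L1-HIT; vc=[]
#3 0xc1→b24/s0 MISS; vc=[4]
#4 0x7a→b15/s3 MISS; vc=[4]
#5 0xdb→b27/s3 MISS; vc=[4,15]
#6 0xdb→b27/s3 L1-HIT; vc=[4,15]
#7 0x67→b12/s0 MISS; vc=[4,15,24]
#8 0x65→b12/s0 L1-HIT; vc=[4,15,24]
#9 0xd8→b27/s3 L1-HIT; vc=[4,15,24]
#10 0xe4→b28/s0 MISS; vc=[4,15,24,12]
#11 0xe5→b28/s0 L1-HIT; vc=[4,15,24,12]
#12 0x38→b7/s3 MISS; vc=[15,24,12,27]
#13 0x5a→b11/s3 MISS; vc=[24,12,27,7]
#14 0x3c→b7/s3 VC-HIT; vc=[24,12,27,11]
#15 0x25→b4/s0 MISS; vc=[12,27,11,28]
#16 0x40→b8/s0 MISS; vc=[27,11,28,4]
#17 0x26→b4/s0 VC-HIT; vc=[27,11,28,8]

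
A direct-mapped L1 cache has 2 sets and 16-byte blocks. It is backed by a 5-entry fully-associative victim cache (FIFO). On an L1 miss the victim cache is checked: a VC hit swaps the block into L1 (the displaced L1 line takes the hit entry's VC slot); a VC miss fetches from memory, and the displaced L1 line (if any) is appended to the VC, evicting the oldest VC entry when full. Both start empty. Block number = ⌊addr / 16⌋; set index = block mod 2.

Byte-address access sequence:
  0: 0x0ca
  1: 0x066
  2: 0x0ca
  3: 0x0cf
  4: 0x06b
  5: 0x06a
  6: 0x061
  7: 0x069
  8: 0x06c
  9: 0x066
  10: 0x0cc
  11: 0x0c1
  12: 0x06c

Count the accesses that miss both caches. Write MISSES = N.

  [0] addr=0xca blk=12 s=0: MISS | VC []
  [1] addr=0x66 blk=6 s=0: MISS | VC [12]
  [2] addr=0xca blk=12 s=0: VC-HIT | VC [6]
  [3] addr=0xcf blk=12 s=0: L1-HIT | VC [6]
  [4] addr=0x6b blk=6 s=0: VC-HIT | VC [12]
  [5] addr=0x6a blk=6 s=0: L1-HIT | VC [12]
  [6] addr=0x61 blk=6 s=0: L1-HIT | VC [12]
  [7] addr=0x69 blk=6 s=0: L1-HIT | VC [12]
  [8] addr=0x6c blk=6 s=0: L1-HIT | VC [12]
  [9] addr=0x66 blk=6 s=0: L1-HIT | VC [12]
  [10] addr=0xcc blk=12 s=0: VC-HIT | VC [6]
  [11] addr=0xc1 blk=12 s=0: L1-HIT | VC [6]
  [12] addr=0x6c blk=6 s=0: VC-HIT | VC [12]

MISSES = 2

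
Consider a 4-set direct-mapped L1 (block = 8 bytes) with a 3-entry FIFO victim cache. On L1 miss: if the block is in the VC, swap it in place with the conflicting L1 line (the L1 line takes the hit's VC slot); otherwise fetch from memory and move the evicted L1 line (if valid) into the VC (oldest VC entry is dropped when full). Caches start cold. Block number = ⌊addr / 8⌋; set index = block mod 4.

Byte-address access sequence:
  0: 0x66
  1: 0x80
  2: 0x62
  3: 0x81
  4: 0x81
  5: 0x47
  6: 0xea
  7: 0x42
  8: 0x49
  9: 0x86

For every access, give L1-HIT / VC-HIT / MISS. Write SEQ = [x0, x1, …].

  [0] addr=0x66 blk=12 s=0: MISS | VC []
  [1] addr=0x80 blk=16 s=0: MISS | VC [12]
  [2] addr=0x62 blk=12 s=0: VC-HIT | VC [16]
  [3] addr=0x81 blk=16 s=0: VC-HIT | VC [12]
  [4] addr=0x81 blk=16 s=0: L1-HIT | VC [12]
  [5] addr=0x47 blk=8 s=0: MISS | VC [12, 16]
  [6] addr=0xea blk=29 s=1: MISS | VC [12, 16]
  [7] addr=0x42 blk=8 s=0: L1-HIT | VC [12, 16]
  [8] addr=0x49 blk=9 s=1: MISS | VC [12, 16, 29]
  [9] addr=0x86 blk=16 s=0: VC-HIT | VC [12, 8, 29]

SEQ = [MISS, MISS, VC-HIT, VC-HIT, L1-HIT, MISS, MISS, L1-HIT, MISS, VC-HIT]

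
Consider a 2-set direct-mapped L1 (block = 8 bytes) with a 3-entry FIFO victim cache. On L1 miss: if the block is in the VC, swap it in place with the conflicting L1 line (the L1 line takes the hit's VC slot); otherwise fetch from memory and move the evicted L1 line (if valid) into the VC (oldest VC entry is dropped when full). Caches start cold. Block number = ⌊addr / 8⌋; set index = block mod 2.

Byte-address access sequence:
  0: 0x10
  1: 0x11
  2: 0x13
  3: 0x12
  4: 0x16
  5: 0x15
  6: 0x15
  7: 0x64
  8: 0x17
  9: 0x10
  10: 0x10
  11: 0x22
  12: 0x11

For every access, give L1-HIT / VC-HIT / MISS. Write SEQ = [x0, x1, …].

SEQ = [MISS, L1-HIT, L1-HIT, L1-HIT, L1-HIT, L1-HIT, L1-HIT, MISS, VC-HIT, L1-HIT, L1-HIT, MISS, VC-HIT]

#0 0x10→b2/s0 MISS; vc=[]
#1 0x11→b2/s0 L1-HIT; vc=[]
#2 0x13→b2/s0 L1-HIT; vc=[]
#3 0x12→b2/s0 L1-HIT; vc=[]
#4 0x16→b2/s0 L1-HIT; vc=[]
#5 0x15→b2/s0 L1-HIT; vc=[]
#6 0x15→b2/s0 L1-HIT; vc=[]
#7 0x64→b12/s0 MISS; vc=[2]
#8 0x17→b2/s0 VC-HIT; vc=[12]
#9 0x10→b2/s0 L1-HIT; vc=[12]
#10 0x10→b2/s0 L1-HIT; vc=[12]
#11 0x22→b4/s0 MISS; vc=[12,2]
#12 0x11→b2/s0 VC-HIT; vc=[12,4]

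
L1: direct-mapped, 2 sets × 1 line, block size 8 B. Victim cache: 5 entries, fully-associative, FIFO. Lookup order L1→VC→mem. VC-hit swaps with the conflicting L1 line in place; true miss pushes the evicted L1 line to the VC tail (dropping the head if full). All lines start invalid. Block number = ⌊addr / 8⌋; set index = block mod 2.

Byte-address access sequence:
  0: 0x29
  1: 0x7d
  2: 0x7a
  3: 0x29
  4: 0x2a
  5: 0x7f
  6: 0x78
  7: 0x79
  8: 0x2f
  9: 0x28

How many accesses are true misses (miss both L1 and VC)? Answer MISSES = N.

0: 0x29 (blk 5, set 1) → MISS  vc=[]
1: 0x7d (blk 15, set 1) → MISS  vc=[5]
2: 0x7a (blk 15, set 1) → L1-HIT  vc=[5]
3: 0x29 (blk 5, set 1) → VC-HIT  vc=[15]
4: 0x2a (blk 5, set 1) → L1-HIT  vc=[15]
5: 0x7f (blk 15, set 1) → VC-HIT  vc=[5]
6: 0x78 (blk 15, set 1) → L1-HIT  vc=[5]
7: 0x79 (blk 15, set 1) → L1-HIT  vc=[5]
8: 0x2f (blk 5, set 1) → VC-HIT  vc=[15]
9: 0x28 (blk 5, set 1) → L1-HIT  vc=[15]

MISSES = 2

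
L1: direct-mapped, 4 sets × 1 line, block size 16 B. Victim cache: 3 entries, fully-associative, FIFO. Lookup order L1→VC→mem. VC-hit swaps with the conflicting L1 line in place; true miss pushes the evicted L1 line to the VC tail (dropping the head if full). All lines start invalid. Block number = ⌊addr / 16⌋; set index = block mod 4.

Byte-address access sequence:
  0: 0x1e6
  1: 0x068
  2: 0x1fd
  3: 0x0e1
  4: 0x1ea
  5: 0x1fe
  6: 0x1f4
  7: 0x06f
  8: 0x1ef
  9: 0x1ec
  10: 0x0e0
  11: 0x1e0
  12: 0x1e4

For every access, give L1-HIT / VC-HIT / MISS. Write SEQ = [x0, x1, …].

SEQ = [MISS, MISS, MISS, MISS, VC-HIT, L1-HIT, L1-HIT, VC-HIT, VC-HIT, L1-HIT, VC-HIT, VC-HIT, L1-HIT]

  [0] addr=0x1e6 blk=30 s=2: MISS | VC []
  [1] addr=0x68 blk=6 s=2: MISS | VC [30]
  [2] addr=0x1fd blk=31 s=3: MISS | VC [30]
  [3] addr=0xe1 blk=14 s=2: MISS | VC [30, 6]
  [4] addr=0x1ea blk=30 s=2: VC-HIT | VC [14, 6]
  [5] addr=0x1fe blk=31 s=3: L1-HIT | VC [14, 6]
  [6] addr=0x1f4 blk=31 s=3: L1-HIT | VC [14, 6]
  [7] addr=0x6f blk=6 s=2: VC-HIT | VC [14, 30]
  [8] addr=0x1ef blk=30 s=2: VC-HIT | VC [14, 6]
  [9] addr=0x1ec blk=30 s=2: L1-HIT | VC [14, 6]
  [10] addr=0xe0 blk=14 s=2: VC-HIT | VC [30, 6]
  [11] addr=0x1e0 blk=30 s=2: VC-HIT | VC [14, 6]
  [12] addr=0x1e4 blk=30 s=2: L1-HIT | VC [14, 6]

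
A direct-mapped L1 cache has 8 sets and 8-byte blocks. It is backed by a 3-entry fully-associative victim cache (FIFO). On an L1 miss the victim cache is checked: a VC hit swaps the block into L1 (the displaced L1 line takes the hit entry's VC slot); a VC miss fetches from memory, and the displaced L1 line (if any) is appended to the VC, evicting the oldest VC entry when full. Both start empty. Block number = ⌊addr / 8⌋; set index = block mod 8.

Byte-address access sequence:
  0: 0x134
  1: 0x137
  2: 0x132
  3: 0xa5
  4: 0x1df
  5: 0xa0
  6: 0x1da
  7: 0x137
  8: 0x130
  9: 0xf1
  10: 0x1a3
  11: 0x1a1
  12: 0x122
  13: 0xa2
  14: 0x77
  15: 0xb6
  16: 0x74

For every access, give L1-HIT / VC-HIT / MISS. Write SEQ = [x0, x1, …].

SEQ = [MISS, L1-HIT, L1-HIT, MISS, MISS, L1-HIT, L1-HIT, L1-HIT, L1-HIT, MISS, MISS, L1-HIT, MISS, VC-HIT, MISS, MISS, VC-HIT]

#0 0x134→b38/s6 MISS; vc=[]
#1 0x137→b38/s6 L1-HIT; vc=[]
#2 0x132→b38/s6 L1-HIT; vc=[]
#3 0xa5→b20/s4 MISS; vc=[]
#4 0x1df→b59/s3 MISS; vc=[]
#5 0xa0→b20/s4 L1-HIT; vc=[]
#6 0x1da→b59/s3 L1-HIT; vc=[]
#7 0x137→b38/s6 L1-HIT; vc=[]
#8 0x130→b38/s6 L1-HIT; vc=[]
#9 0xf1→b30/s6 MISS; vc=[38]
#10 0x1a3→b52/s4 MISS; vc=[38,20]
#11 0x1a1→b52/s4 L1-HIT; vc=[38,20]
#12 0x122→b36/s4 MISS; vc=[38,20,52]
#13 0xa2→b20/s4 VC-HIT; vc=[38,36,52]
#14 0x77→b14/s6 MISS; vc=[36,52,30]
#15 0xb6→b22/s6 MISS; vc=[52,30,14]
#16 0x74→b14/s6 VC-HIT; vc=[52,30,22]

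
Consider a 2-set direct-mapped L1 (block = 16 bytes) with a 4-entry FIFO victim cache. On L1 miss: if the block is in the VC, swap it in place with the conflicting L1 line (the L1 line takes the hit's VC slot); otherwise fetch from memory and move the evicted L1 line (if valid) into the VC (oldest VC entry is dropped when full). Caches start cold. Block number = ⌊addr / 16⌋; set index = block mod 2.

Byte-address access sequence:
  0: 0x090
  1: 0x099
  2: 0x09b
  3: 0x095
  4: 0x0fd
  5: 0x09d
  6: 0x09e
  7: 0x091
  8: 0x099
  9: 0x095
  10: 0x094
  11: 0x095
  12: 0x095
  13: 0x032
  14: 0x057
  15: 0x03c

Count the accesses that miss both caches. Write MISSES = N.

MISSES = 4

0: 0x90 (blk 9, set 1) → MISS  vc=[]
1: 0x99 (blk 9, set 1) → L1-HIT  vc=[]
2: 0x9b (blk 9, set 1) → L1-HIT  vc=[]
3: 0x95 (blk 9, set 1) → L1-HIT  vc=[]
4: 0xfd (blk 15, set 1) → MISS  vc=[9]
5: 0x9d (blk 9, set 1) → VC-HIT  vc=[15]
6: 0x9e (blk 9, set 1) → L1-HIT  vc=[15]
7: 0x91 (blk 9, set 1) → L1-HIT  vc=[15]
8: 0x99 (blk 9, set 1) → L1-HIT  vc=[15]
9: 0x95 (blk 9, set 1) → L1-HIT  vc=[15]
10: 0x94 (blk 9, set 1) → L1-HIT  vc=[15]
11: 0x95 (blk 9, set 1) → L1-HIT  vc=[15]
12: 0x95 (blk 9, set 1) → L1-HIT  vc=[15]
13: 0x32 (blk 3, set 1) → MISS  vc=[15, 9]
14: 0x57 (blk 5, set 1) → MISS  vc=[15, 9, 3]
15: 0x3c (blk 3, set 1) → VC-HIT  vc=[15, 9, 5]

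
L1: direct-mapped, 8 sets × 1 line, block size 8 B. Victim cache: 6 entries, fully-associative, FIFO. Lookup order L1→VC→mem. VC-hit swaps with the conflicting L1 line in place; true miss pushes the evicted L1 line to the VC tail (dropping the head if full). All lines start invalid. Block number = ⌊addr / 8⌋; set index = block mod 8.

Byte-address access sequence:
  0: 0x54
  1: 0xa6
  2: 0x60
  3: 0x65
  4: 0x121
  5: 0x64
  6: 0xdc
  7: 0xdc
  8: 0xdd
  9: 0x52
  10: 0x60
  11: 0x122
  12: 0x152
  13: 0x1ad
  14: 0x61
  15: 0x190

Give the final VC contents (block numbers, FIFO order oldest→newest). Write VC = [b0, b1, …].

#0 0x54→b10/s2 MISS; vc=[]
#1 0xa6→b20/s4 MISS; vc=[]
#2 0x60→b12/s4 MISS; vc=[20]
#3 0x65→b12/s4 L1-HIT; vc=[20]
#4 0x121→b36/s4 MISS; vc=[20,12]
#5 0x64→b12/s4 VC-HIT; vc=[20,36]
#6 0xdc→b27/s3 MISS; vc=[20,36]
#7 0xdc→b27/s3 L1-HIT; vc=[20,36]
#8 0xdd→b27/s3 L1-HIT; vc=[20,36]
#9 0x52→b10/s2 L1-HIT; vc=[20,36]
#10 0x60→b12/s4 L1-HIT; vc=[20,36]
#11 0x122→b36/s4 VC-HIT; vc=[20,12]
#12 0x152→b42/s2 MISS; vc=[20,12,10]
#13 0x1ad→b53/s5 MISS; vc=[20,12,10]
#14 0x61→b12/s4 VC-HIT; vc=[20,36,10]
#15 0x190→b50/s2 MISS; vc=[20,36,10,42]

VC = [20, 36, 10, 42]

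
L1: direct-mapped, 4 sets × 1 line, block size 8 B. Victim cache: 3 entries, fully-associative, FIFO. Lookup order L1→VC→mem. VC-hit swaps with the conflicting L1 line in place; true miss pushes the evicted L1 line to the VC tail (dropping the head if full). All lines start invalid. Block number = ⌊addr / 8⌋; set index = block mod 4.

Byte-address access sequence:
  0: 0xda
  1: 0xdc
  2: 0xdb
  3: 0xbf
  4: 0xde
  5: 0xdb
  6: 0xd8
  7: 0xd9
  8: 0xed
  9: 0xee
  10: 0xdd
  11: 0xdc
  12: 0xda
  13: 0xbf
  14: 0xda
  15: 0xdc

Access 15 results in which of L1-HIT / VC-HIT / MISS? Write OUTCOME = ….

#0 0xda→b27/s3 MISS; vc=[]
#1 0xdc→b27/s3 L1-HIT; vc=[]
#2 0xdb→b27/s3 L1-HIT; vc=[]
#3 0xbf→b23/s3 MISS; vc=[27]
#4 0xde→b27/s3 VC-HIT; vc=[23]
#5 0xdb→b27/s3 L1-HIT; vc=[23]
#6 0xd8→b27/s3 L1-HIT; vc=[23]
#7 0xd9→b27/s3 L1-HIT; vc=[23]
#8 0xed→b29/s1 MISS; vc=[23]
#9 0xee→b29/s1 L1-HIT; vc=[23]
#10 0xdd→b27/s3 L1-HIT; vc=[23]
#11 0xdc→b27/s3 L1-HIT; vc=[23]
#12 0xda→b27/s3 L1-HIT; vc=[23]
#13 0xbf→b23/s3 VC-HIT; vc=[27]
#14 0xda→b27/s3 VC-HIT; vc=[23]
#15 0xdc→b27/s3 L1-HIT; vc=[23]

OUTCOME = L1-HIT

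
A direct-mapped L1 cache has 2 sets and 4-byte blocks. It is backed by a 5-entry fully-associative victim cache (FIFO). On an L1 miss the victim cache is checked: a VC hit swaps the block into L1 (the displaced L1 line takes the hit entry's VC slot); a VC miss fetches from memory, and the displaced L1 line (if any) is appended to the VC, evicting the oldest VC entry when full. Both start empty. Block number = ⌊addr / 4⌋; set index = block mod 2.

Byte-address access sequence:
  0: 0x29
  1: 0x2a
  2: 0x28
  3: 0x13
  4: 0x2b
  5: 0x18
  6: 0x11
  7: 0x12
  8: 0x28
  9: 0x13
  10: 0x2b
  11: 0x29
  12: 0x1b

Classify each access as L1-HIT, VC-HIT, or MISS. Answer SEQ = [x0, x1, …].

SEQ = [MISS, L1-HIT, L1-HIT, MISS, VC-HIT, MISS, VC-HIT, L1-HIT, VC-HIT, VC-HIT, VC-HIT, L1-HIT, VC-HIT]

#0 0x29→b10/s0 MISS; vc=[]
#1 0x2a→b10/s0 L1-HIT; vc=[]
#2 0x28→b10/s0 L1-HIT; vc=[]
#3 0x13→b4/s0 MISS; vc=[10]
#4 0x2b→b10/s0 VC-HIT; vc=[4]
#5 0x18→b6/s0 MISS; vc=[4,10]
#6 0x11→b4/s0 VC-HIT; vc=[6,10]
#7 0x12→b4/s0 L1-HIT; vc=[6,10]
#8 0x28→b10/s0 VC-HIT; vc=[6,4]
#9 0x13→b4/s0 VC-HIT; vc=[6,10]
#10 0x2b→b10/s0 VC-HIT; vc=[6,4]
#11 0x29→b10/s0 L1-HIT; vc=[6,4]
#12 0x1b→b6/s0 VC-HIT; vc=[10,4]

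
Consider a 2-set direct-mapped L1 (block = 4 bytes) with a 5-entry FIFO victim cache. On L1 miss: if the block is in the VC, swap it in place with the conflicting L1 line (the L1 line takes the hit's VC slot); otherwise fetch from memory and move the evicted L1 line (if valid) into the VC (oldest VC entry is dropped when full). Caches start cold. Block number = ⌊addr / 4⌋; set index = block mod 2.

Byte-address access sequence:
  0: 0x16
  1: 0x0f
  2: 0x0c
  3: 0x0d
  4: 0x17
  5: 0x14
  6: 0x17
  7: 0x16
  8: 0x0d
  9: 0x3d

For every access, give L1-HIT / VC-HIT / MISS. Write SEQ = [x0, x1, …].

SEQ = [MISS, MISS, L1-HIT, L1-HIT, VC-HIT, L1-HIT, L1-HIT, L1-HIT, VC-HIT, MISS]

#0 0x16→b5/s1 MISS; vc=[]
#1 0xf→b3/s1 MISS; vc=[5]
#2 0xc→b3/s1 L1-HIT; vc=[5]
#3 0xd→b3/s1 L1-HIT; vc=[5]
#4 0x17→b5/s1 VC-HIT; vc=[3]
#5 0x14→b5/s1 L1-HIT; vc=[3]
#6 0x17→b5/s1 L1-HIT; vc=[3]
#7 0x16→b5/s1 L1-HIT; vc=[3]
#8 0xd→b3/s1 VC-HIT; vc=[5]
#9 0x3d→b15/s1 MISS; vc=[5,3]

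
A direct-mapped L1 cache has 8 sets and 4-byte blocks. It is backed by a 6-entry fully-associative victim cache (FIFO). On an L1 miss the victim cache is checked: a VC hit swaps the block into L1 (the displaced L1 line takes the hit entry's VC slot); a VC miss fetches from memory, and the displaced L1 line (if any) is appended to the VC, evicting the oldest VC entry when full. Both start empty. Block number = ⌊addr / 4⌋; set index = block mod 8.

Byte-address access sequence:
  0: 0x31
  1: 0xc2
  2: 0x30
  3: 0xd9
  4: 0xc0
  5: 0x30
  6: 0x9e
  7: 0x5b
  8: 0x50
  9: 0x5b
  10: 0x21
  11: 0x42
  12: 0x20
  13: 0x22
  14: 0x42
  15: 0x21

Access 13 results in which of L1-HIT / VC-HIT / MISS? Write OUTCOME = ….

OUTCOME = L1-HIT

#0 0x31→b12/s4 MISS; vc=[]
#1 0xc2→b48/s0 MISS; vc=[]
#2 0x30→b12/s4 L1-HIT; vc=[]
#3 0xd9→b54/s6 MISS; vc=[]
#4 0xc0→b48/s0 L1-HIT; vc=[]
#5 0x30→b12/s4 L1-HIT; vc=[]
#6 0x9e→b39/s7 MISS; vc=[]
#7 0x5b→b22/s6 MISS; vc=[54]
#8 0x50→b20/s4 MISS; vc=[54,12]
#9 0x5b→b22/s6 L1-HIT; vc=[54,12]
#10 0x21→b8/s0 MISS; vc=[54,12,48]
#11 0x42→b16/s0 MISS; vc=[54,12,48,8]
#12 0x20→b8/s0 VC-HIT; vc=[54,12,48,16]
#13 0x22→b8/s0 L1-HIT; vc=[54,12,48,16]
#14 0x42→b16/s0 VC-HIT; vc=[54,12,48,8]
#15 0x21→b8/s0 VC-HIT; vc=[54,12,48,16]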